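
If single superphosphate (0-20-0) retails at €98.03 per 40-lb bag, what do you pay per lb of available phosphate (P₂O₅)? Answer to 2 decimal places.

P₂O₅ in bag = 40 × 20% = 8 lb.
Cost per lb P₂O₅ = €98.03 / 8 = €12.2538.

€12.25 per lb P₂O₅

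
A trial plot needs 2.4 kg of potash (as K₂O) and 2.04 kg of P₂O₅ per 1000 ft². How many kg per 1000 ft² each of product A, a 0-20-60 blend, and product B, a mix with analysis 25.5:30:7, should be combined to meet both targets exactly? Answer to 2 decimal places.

With a, b = kg per 1000 ft² of product A and product B:
K₂O: 0.6·a + 0.07·b = 2.4
P₂O₅: 0.2·a + 0.3·b = 2.04
Eliminate b: (row1) − 0.07/0.3·(row2) → 0.553333·a = 1.924, so a = 3.47711.
Then b = (2.04 − 0.2·3.47711) / 0.3 = 4.48193.

3.48 kg product A, 4.48 kg product B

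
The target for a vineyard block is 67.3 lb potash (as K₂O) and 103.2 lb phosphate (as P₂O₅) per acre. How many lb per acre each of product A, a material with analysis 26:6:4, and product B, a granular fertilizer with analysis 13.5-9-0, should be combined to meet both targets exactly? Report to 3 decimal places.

1682.500 lb product A, 25.000 lb product B

With a, b = lb per acre of product A and product B:
K₂O: 0.04·a + 0·b = 67.3
P₂O₅: 0.06·a + 0.09·b = 103.2
From row1: a = (67.3 − 0·b) / 0.04.
Into row2: 0.06·(67.3 − 0·b)/0.04 + 0.09·b = 103.2 → b = 25, a = 1682.5.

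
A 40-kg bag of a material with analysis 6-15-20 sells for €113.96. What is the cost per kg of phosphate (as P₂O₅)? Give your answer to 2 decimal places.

P₂O₅ in bag = 40 × 15% = 6 kg.
Cost per kg P₂O₅ = €113.96 / 6 = €18.9933.

€18.99 per kg P₂O₅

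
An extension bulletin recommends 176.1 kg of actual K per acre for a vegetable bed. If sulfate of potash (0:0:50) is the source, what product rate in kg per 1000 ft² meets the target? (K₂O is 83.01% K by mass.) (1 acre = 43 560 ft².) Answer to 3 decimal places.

As K₂O: 176.1 / 0.8301 = 212.143 kg per acre.
Product per acre = 212.143 / 50% = 424.286 kg.
Convert to per 1000 ft²: 424.286 × 0.0229568 = 9.74027 kg.

9.740 kg of product per thousand sq ft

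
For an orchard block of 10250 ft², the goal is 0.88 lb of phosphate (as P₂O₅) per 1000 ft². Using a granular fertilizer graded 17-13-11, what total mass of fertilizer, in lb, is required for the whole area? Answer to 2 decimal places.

Product per 1000 ft² = 0.88 / 13% = 6.76923 lb.
Total product = 6.76923 × 10250 / 1000 = 69.3846 lb.

69.38 lb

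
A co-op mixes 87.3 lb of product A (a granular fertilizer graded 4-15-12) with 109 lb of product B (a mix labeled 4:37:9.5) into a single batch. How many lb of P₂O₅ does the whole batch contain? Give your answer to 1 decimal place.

53.4 lb P₂O₅

P₂O₅ mass = 15%×87.3 + 37%×109 = 53.425 lb.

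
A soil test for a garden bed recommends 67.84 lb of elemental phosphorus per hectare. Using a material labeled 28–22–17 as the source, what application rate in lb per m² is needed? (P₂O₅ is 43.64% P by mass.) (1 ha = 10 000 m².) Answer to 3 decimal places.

0.071 lb of product per sq m

As P₂O₅: 67.84 / 0.4364 = 155.454 lb per hectare.
Product per hectare = 155.454 / 22% = 706.608 lb.
Convert to per m²: 706.608 × 0.0001 = 0.0706608 lb.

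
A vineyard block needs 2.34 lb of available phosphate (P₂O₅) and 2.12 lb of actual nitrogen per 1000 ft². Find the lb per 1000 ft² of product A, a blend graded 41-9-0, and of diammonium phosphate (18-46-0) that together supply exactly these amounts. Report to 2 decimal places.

3.21 lb product A, 4.46 lb diammonium phosphate

Let a = lb of product A, b = lb of diammonium phosphate (per 1000 ft²).
P₂O₅: 0.09·a + 0.46·b = 2.34
N: 0.41·a + 0.18·b = 2.12
Eliminate b: (row1) − 0.46/0.18·(row2) → -0.957778·a = -3.07778, so a = 3.21346.
Then b = (2.12 − 0.41·3.21346) / 0.18 = 4.45824.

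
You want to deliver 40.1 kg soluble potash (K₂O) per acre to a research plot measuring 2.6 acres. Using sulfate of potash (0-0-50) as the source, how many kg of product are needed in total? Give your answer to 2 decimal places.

208.52 kg

Product per acre = 40.1 / 50% = 80.2 kg.
Total product = 80.2 × 2.6 = 208.52 kg.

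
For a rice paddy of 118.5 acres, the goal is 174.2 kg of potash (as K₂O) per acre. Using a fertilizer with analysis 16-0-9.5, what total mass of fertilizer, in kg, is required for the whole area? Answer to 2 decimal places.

217291.58 kg

Product per acre = 174.2 / 9.5% = 1833.68 kg.
Total product = 1833.68 × 118.5 = 217291.579 kg.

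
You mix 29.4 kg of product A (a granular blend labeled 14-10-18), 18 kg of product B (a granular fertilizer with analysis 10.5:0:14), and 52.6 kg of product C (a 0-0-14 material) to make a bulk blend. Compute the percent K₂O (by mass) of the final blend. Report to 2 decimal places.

15.18% K₂O

Total mass = 29.4 + 18 + 52.6 = 100 kg.
K₂O mass = 18%×29.4 + 14%×18 + 14%×52.6 = 15.176 kg.
% K₂O = 15.176 / 100 = 15.176%.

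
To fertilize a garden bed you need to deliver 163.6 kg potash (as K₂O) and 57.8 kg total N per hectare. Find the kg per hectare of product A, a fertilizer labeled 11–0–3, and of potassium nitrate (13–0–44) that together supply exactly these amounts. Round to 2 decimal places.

93.57 kg product A, 365.44 kg potassium nitrate

Let a = kg of product A, b = kg of potassium nitrate (per hectare).
K₂O: 0.03·a + 0.44·b = 163.6
N: 0.11·a + 0.13·b = 57.8
Eliminate b: (row1) − 0.44/0.13·(row2) → -0.342308·a = -32.0308, so a = 93.573.
Then b = (57.8 − 0.11·93.573) / 0.13 = 365.438.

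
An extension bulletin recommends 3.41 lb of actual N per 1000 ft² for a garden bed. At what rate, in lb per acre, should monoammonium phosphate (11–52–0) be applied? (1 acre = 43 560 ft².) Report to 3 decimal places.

Product per 1000 ft² = 3.41 / 11% = 31 lb.
Convert to per acre: 31 × 43.56 = 1350.36 lb.

1350.360 lb of product per acre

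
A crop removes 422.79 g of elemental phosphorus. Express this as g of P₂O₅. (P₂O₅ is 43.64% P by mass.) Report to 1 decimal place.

968.8 g P₂O₅

P₂O₅ = 422.79 / 0.4364 = 968.813 g.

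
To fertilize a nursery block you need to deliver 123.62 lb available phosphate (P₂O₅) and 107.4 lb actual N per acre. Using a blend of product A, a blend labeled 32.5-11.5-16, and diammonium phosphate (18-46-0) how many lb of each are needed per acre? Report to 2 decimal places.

210.81 lb product A, 216.04 lb diammonium phosphate

With a, b = lb per acre of product A and diammonium phosphate:
P₂O₅: 0.115·a + 0.46·b = 123.62
N: 0.325·a + 0.18·b = 107.4
Eliminate a: (row1) − 0.115/0.325·(row2) → 0.396308·b = 85.6169, so b = 216.036.
Back-substitute: a = (123.62 − 0.46·216.036) / 0.115 = 210.811.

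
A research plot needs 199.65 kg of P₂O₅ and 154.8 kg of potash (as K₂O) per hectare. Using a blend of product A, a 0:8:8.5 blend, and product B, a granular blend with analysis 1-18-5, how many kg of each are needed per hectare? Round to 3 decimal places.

Let a = kg of product A, b = kg of product B (per hectare).
P₂O₅: 0.08·a + 0.18·b = 199.65
K₂O: 0.085·a + 0.05·b = 154.8
Solving simultaneously: a = 1582.4336, b = 405.8628.

1582.434 kg product A, 405.863 kg product B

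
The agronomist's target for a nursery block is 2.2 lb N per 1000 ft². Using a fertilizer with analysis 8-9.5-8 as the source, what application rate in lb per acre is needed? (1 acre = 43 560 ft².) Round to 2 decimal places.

1197.90 lb of product per acre

Product per 1000 ft² = 2.2 / 8% = 27.5 lb.
Convert to per acre: 27.5 × 43.56 = 1197.9 lb.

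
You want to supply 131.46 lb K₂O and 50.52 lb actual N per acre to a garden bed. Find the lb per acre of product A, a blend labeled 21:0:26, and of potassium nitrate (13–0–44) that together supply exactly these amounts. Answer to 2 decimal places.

87.70 lb product A, 246.95 lb potassium nitrate

With a, b = lb per acre of product A and potassium nitrate:
K₂O: 0.26·a + 0.44·b = 131.46
N: 0.21·a + 0.13·b = 50.52
From row1: a = (131.46 − 0.44·b) / 0.26.
Into row2: 0.21·(131.46 − 0.44·b)/0.26 + 0.13·b = 50.52 → b = 246.952, a = 87.6962.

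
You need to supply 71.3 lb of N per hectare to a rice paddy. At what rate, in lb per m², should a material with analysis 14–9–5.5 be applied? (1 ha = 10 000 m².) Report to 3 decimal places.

Product per hectare = 71.3 / 14% = 509.286 lb.
Convert to per m²: 509.286 × 0.0001 = 0.0509286 lb.

0.051 lb of product per sq m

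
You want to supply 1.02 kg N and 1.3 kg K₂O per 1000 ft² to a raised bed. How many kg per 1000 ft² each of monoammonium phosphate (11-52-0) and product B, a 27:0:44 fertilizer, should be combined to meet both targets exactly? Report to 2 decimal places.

2.02 kg monoammonium phosphate, 2.95 kg product B

Let a = kg of monoammonium phosphate, b = kg of product B (per 1000 ft²).
N: 0.11·a + 0.27·b = 1.02
K₂O: 0·a + 0.44·b = 1.3
Solving simultaneously: a = 2.02066, b = 2.95455.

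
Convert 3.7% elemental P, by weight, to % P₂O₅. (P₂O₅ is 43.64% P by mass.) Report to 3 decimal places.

%P₂O₅ = 3.7 / 0.4364 = 8.47846%.

8.478% P₂O₅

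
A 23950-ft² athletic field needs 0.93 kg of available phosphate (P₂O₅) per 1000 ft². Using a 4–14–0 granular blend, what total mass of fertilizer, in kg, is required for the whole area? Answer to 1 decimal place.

Product per 1000 ft² = 0.93 / 14% = 6.64286 kg.
Total product = 6.64286 × 23950 / 1000 = 159.096 kg.

159.1 kg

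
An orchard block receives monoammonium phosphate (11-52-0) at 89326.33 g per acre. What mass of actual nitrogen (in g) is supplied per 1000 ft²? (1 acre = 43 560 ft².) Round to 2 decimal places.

225.57 g N per thousand sq ft

nitrogen per acre = 89326.33 × 11% = 9825.9 g.
Convert to per 1000 ft²: 9825.9 × 0.0229568 = 225.572 g.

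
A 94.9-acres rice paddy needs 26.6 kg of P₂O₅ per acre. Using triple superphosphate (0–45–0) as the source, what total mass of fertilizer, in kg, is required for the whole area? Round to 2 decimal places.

5609.64 kg

Product per acre = 26.6 / 45% = 59.1111 kg.
Total product = 59.1111 × 94.9 = 5609.644 kg.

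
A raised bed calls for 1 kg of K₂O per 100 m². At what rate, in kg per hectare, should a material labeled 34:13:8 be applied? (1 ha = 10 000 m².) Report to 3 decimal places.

Product per 100 m² = 1 / 8% = 12.5 kg.
Convert to per hectare: 12.5 × 100 = 1250 kg.

1250.000 kg of product per hectare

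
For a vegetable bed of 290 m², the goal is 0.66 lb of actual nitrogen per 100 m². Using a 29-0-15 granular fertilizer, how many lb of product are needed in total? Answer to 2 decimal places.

6.60 lb

Product per 100 m² = 0.66 / 29% = 2.27586 lb.
Total product = 2.27586 × 290 / 100 = 6.6 lb.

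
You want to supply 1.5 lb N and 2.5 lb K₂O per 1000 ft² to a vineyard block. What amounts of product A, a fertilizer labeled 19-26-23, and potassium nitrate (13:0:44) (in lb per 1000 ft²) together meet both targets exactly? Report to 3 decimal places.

Let a = lb of product A, b = lb of potassium nitrate (per 1000 ft²).
N: 0.19·a + 0.13·b = 1.5
K₂O: 0.23·a + 0.44·b = 2.5
Eliminate b: (row1) − 0.13/0.44·(row2) → 0.122045·a = 0.761364, so a = 6.23836.
Then b = (2.5 − 0.23·6.23836) / 0.44 = 2.42086.

6.238 lb product A, 2.421 lb potassium nitrate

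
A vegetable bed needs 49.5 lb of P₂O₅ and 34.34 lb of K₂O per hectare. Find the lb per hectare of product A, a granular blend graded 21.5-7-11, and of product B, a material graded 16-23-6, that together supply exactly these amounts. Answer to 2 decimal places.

233.56 lb product A, 144.13 lb product B

Let a = lb of product A, b = lb of product B (per hectare).
P₂O₅: 0.07·a + 0.23·b = 49.5
K₂O: 0.11·a + 0.06·b = 34.34
Eliminate b: (row1) − 0.23/0.06·(row2) → -0.351667·a = -82.1367, so a = 233.564.
Then b = (34.34 − 0.11·233.564) / 0.06 = 144.133.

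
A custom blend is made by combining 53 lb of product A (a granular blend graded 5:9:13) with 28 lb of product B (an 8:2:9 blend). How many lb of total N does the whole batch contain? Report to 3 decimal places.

4.890 lb N

N mass = 5%×53 + 8%×28 = 4.89 lb.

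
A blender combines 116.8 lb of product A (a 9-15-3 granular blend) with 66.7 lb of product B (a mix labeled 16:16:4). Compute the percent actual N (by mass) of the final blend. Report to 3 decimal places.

Total mass = 116.8 + 66.7 = 183.5 lb.
N mass = 9%×116.8 + 16%×66.7 = 21.184 lb.
% N = 21.184 / 183.5 = 11.5444%.

11.544% N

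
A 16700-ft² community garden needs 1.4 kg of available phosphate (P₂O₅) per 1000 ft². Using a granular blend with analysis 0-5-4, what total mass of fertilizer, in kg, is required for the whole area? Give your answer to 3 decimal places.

467.600 kg

Product per 1000 ft² = 1.4 / 5% = 28 kg.
Total product = 28 × 16700 / 1000 = 467.6 kg.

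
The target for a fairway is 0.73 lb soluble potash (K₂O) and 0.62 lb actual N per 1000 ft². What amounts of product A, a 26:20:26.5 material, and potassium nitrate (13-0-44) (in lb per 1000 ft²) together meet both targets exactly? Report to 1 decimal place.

Per-1000 ft² balance (a = product A, b = potassium nitrate):
K₂O: 0.265·a + 0.44·b = 0.73
N: 0.26·a + 0.13·b = 0.62
Solving simultaneously: a = 2.22514, b = 0.318949.

2.2 lb product A, 0.3 lb potassium nitrate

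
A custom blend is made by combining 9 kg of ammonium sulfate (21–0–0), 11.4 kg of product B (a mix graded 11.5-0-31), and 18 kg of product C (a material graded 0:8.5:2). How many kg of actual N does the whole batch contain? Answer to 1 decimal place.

N mass = 21%×9 + 11.5%×11.4 + 0%×18 = 3.201 kg.

3.2 kg N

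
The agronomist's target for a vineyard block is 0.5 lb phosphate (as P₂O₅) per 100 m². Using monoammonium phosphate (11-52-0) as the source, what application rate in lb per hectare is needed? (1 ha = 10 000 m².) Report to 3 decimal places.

96.154 lb of product per hectare

Product per 100 m² = 0.5 / 52% = 0.961538 lb.
Convert to per hectare: 0.961538 × 100 = 96.1538 lb.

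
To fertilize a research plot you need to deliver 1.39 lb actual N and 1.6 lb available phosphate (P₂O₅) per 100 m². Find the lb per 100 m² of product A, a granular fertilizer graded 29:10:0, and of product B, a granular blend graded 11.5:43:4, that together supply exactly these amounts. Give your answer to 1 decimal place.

Per-100 m² balance (a = product A, b = product B):
N: 0.29·a + 0.115·b = 1.39
P₂O₅: 0.1·a + 0.43·b = 1.6
Eliminate b: (row1) − 0.115/0.43·(row2) → 0.263256·a = 0.962093, so a = 3.65459.
Then b = (1.6 − 0.1·3.65459) / 0.43 = 2.87102.

3.7 lb product A, 2.9 lb product B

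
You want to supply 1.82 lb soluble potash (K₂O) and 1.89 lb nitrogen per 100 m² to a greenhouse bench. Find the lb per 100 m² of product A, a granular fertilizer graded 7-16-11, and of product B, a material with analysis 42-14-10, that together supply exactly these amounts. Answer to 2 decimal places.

14.68 lb product A, 2.05 lb product B

With a, b = lb per 100 m² of product A and product B:
K₂O: 0.11·a + 0.1·b = 1.82
N: 0.07·a + 0.42·b = 1.89
Solving simultaneously: a = 14.6786, b = 2.05357.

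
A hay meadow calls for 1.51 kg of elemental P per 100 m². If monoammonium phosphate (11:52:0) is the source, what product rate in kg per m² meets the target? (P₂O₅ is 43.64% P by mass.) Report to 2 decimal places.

As P₂O₅: 1.51 / 0.4364 = 3.46013 kg per 100 m².
Product per 100 m² = 3.46013 / 52% = 6.65409 kg.
Convert to per m²: 6.65409 × 0.01 = 0.0665409 kg.

0.07 kg of product per sq m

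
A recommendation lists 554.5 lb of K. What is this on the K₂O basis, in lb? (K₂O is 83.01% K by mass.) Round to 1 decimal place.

668.0 lb K₂O

K₂O = 554.5 / 0.8301 = 667.992 lb.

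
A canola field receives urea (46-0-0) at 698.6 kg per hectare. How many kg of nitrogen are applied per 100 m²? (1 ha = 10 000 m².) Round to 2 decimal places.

nitrogen per hectare = 698.6 × 46% = 321.356 kg.
Convert to per 100 m²: 321.356 × 0.01 = 3.21356 kg.

3.21 kg N per hundred sq m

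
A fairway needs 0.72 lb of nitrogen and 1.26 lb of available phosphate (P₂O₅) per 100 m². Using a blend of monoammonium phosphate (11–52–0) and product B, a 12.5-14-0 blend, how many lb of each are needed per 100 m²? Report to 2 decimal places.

With a, b = lb per 100 m² of monoammonium phosphate and product B:
N: 0.11·a + 0.125·b = 0.72
P₂O₅: 0.52·a + 0.14·b = 1.26
Solving simultaneously: a = 1.14315, b = 4.75403.

1.14 lb monoammonium phosphate, 4.75 lb product B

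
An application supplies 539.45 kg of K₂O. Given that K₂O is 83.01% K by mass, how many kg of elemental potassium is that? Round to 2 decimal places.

447.80 kg K

K = 539.45 × 0.8301 = 447.797 kg.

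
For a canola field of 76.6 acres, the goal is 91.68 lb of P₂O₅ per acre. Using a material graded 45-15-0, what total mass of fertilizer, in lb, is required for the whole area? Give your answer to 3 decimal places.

46817.920 lb

Product per acre = 91.68 / 15% = 611.2 lb.
Total product = 611.2 × 76.6 = 46817.92 lb.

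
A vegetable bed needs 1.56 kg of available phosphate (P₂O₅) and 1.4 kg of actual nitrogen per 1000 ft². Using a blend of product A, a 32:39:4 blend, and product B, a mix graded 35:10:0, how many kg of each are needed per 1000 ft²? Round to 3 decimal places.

3.885 kg product A, 0.448 kg product B

Per-1000 ft² balance (a = product A, b = product B):
P₂O₅: 0.39·a + 0.1·b = 1.56
N: 0.32·a + 0.35·b = 1.4
Eliminate a: (row1) − 0.39/0.32·(row2) → -0.326562·b = -0.14625, so b = 0.447847.
Back-substitute: a = (1.56 − 0.1·0.447847) / 0.39 = 3.88517.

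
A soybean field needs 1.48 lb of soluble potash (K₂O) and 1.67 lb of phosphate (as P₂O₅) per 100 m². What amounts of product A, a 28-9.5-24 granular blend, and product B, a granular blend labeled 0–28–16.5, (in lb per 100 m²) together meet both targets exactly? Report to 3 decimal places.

Per-100 m² balance (a = product A, b = product B):
K₂O: 0.24·a + 0.165·b = 1.48
P₂O₅: 0.095·a + 0.28·b = 1.67
Eliminate b: (row1) − 0.165/0.28·(row2) → 0.184018·a = 0.495893, so a = 2.69481.
Then b = (1.67 − 0.095·2.69481) / 0.28 = 5.04998.

2.695 lb product A, 5.050 lb product B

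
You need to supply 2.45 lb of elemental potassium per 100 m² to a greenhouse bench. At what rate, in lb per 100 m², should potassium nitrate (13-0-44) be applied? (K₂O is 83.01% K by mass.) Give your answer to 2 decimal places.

6.71 lb of product per hundred sq m

As K₂O: 2.45 / 0.8301 = 2.95145 lb per 100 m².
Product per 100 m² = 2.95145 / 44% = 6.70784 lb.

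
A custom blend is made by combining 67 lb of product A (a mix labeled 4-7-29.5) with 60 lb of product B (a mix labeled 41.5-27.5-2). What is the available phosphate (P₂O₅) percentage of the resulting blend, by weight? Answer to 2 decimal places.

Total mass = 67 + 60 = 127 lb.
P₂O₅ mass = 7%×67 + 27.5%×60 = 21.19 lb.
% P₂O₅ = 21.19 / 127 = 16.685%.

16.69% P₂O₅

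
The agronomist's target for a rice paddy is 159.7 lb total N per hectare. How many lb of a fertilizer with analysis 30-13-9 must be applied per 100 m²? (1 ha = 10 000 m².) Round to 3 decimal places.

Product per hectare = 159.7 / 30% = 532.333 lb.
Convert to per 100 m²: 532.333 × 0.01 = 5.32333 lb.

5.323 lb of product per hundred sq m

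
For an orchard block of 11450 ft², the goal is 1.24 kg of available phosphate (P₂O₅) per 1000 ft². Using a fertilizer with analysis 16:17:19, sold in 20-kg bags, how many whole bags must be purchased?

5 bags

Product per 1000 ft² = 1.24 / 17% = 7.29412 kg.
Total product = 7.29412 × 11450 / 1000 = 83.5176 kg.
Bags = ⌈83.5176 / 20⌉ = 5.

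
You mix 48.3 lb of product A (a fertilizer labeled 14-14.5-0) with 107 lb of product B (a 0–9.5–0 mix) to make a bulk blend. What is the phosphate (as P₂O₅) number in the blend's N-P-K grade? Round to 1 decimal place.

11.1% P₂O₅

Total mass = 48.3 + 107 = 155.3 lb.
P₂O₅ mass = 14.5%×48.3 + 9.5%×107 = 17.1685 lb.
% P₂O₅ = 17.1685 / 155.3 = 11.0551%.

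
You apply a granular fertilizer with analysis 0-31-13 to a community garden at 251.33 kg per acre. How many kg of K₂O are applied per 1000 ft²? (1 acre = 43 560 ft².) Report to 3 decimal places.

0.750 kg K₂O per thousand sq ft

K₂O per acre = 251.33 × 13% = 32.6729 kg.
Convert to per 1000 ft²: 32.6729 × 0.0229568 = 0.750067 kg.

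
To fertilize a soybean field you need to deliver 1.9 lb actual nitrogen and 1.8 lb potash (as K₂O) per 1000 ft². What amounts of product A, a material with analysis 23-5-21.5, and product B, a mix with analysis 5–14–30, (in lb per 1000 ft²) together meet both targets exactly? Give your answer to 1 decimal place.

Per-1000 ft² balance (a = product A, b = product B):
N: 0.23·a + 0.05·b = 1.9
K₂O: 0.215·a + 0.3·b = 1.8
Eliminate b: (row1) − 0.05/0.3·(row2) → 0.194167·a = 1.6, so a = 8.24034.
Then b = (1.8 − 0.215·8.24034) / 0.3 = 0.0944206.

8.2 lb product A, 0.1 lb product B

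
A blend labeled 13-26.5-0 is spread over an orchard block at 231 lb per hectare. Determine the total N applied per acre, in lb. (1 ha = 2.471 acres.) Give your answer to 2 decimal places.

12.15 lb N per acre

nitrogen per hectare = 231 × 13% = 30.03 lb.
Convert to per acre: 30.03 × 0.404694 = 12.153 lb.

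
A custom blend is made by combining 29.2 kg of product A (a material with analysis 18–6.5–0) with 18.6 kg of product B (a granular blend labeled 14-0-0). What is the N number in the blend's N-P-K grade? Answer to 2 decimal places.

Total mass = 29.2 + 18.6 = 47.8 kg.
N mass = 18%×29.2 + 14%×18.6 = 7.86 kg.
% N = 7.86 / 47.8 = 16.4435%.

16.44% N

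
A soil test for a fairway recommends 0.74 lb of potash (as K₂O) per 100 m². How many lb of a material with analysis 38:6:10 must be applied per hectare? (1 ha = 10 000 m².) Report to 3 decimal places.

740.000 lb of product per hectare

Product per 100 m² = 0.74 / 10% = 7.4 lb.
Convert to per hectare: 7.4 × 100 = 740 lb.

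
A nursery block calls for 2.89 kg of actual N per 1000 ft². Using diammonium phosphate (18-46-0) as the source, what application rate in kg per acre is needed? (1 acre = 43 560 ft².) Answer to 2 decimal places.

699.38 kg of product per acre

Product per 1000 ft² = 2.89 / 18% = 16.0556 kg.
Convert to per acre: 16.0556 × 43.56 = 699.38 kg.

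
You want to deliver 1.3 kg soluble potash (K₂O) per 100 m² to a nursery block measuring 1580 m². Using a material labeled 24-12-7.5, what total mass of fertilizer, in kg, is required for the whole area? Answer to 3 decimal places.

Product per 100 m² = 1.3 / 7.5% = 17.3333 kg.
Total product = 17.3333 × 1580 / 100 = 273.8667 kg.

273.867 kg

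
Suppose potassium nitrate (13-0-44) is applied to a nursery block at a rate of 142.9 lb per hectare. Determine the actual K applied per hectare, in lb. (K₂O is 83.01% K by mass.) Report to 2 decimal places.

52.19 lb K per hectare

K₂O per hectare = 142.9 × 44% = 62.876 lb.
Elemental K = 62.876 × 0.8301 = 52.1934 lb per hectare.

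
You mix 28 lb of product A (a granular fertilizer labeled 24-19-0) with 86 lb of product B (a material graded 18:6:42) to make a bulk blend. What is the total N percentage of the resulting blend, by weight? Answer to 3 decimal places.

19.474% N

Total mass = 28 + 86 = 114 lb.
N mass = 24%×28 + 18%×86 = 22.2 lb.
% N = 22.2 / 114 = 19.4737%.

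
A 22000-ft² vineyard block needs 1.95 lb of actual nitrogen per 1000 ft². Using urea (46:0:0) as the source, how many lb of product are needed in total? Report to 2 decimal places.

Product per 1000 ft² = 1.95 / 46% = 4.23913 lb.
Total product = 4.23913 × 22000 / 1000 = 93.2609 lb.

93.26 lb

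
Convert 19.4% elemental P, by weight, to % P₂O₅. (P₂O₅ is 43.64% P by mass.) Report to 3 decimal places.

%P₂O₅ = 19.4 / 0.4364 = 44.4546%.

44.455% P₂O₅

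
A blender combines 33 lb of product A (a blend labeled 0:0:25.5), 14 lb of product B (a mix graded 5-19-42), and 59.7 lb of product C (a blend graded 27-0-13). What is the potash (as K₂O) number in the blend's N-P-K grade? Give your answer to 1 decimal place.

Total mass = 33 + 14 + 59.7 = 106.7 lb.
K₂O mass = 25.5%×33 + 42%×14 + 13%×59.7 = 22.056 lb.
% K₂O = 22.056 / 106.7 = 20.671%.

20.7% K₂O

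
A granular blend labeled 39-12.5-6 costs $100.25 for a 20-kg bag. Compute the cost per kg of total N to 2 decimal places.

N in bag = 20 × 39% = 7.8 kg.
Cost per kg N = $100.25 / 7.8 = $12.8526.

$12.85 per kg N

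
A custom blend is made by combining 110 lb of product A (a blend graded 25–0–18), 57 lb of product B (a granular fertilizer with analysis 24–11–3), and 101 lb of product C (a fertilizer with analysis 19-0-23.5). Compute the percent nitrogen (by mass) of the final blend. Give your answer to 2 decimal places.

22.53% N

Total mass = 110 + 57 + 101 = 268 lb.
N mass = 25%×110 + 24%×57 + 19%×101 = 60.37 lb.
% N = 60.37 / 268 = 22.5261%.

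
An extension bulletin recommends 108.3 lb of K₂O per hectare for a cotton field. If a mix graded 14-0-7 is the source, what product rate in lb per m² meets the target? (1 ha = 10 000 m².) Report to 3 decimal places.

Product per hectare = 108.3 / 7% = 1547.14 lb.
Convert to per m²: 1547.14 × 0.0001 = 0.154714 lb.

0.155 lb of product per sq m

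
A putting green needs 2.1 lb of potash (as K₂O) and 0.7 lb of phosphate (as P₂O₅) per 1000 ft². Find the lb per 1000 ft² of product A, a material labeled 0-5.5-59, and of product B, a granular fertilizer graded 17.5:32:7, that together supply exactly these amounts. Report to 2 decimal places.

Let a = lb of product A, b = lb of product B (per 1000 ft²).
K₂O: 0.59·a + 0.07·b = 2.1
P₂O₅: 0.055·a + 0.32·b = 0.7
Eliminate a: (row1) − 0.59/0.055·(row2) → -3.36273·b = -5.40909, so b = 1.60854.
Back-substitute: a = (2.1 − 0.07·1.60854) / 0.59 = 3.36848.

3.37 lb product A, 1.61 lb product B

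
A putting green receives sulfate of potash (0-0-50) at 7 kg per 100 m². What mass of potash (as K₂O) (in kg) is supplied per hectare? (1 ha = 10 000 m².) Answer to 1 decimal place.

K₂O per 100 m² = 7 × 50% = 3.5 kg.
Convert to per hectare: 3.5 × 100 = 350 kg.

350.0 kg K₂O per hectare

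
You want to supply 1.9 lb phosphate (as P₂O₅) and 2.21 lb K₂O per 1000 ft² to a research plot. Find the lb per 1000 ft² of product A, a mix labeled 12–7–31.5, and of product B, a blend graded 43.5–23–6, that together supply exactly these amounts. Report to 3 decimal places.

5.777 lb product A, 6.503 lb product B

With a, b = lb per 1000 ft² of product A and product B:
P₂O₅: 0.07·a + 0.23·b = 1.9
K₂O: 0.315·a + 0.06·b = 2.21
From row1: a = (1.9 − 0.23·b) / 0.07.
Into row2: 0.315·(1.9 − 0.23·b)/0.07 + 0.06·b = 2.21 → b = 6.50256, a = 5.77729.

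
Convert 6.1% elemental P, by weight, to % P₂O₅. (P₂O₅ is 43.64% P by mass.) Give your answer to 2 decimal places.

%P₂O₅ = 6.1 / 0.4364 = 13.978%.

13.98% P₂O₅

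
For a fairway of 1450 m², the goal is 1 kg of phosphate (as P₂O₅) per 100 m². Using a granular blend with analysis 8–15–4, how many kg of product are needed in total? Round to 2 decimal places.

96.67 kg

Product per 100 m² = 1 / 15% = 6.66667 kg.
Total product = 6.66667 × 1450 / 100 = 96.6667 kg.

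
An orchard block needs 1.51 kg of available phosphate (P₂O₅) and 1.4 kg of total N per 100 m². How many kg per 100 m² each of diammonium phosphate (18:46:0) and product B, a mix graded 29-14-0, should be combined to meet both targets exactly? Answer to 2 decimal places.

Per-100 m² balance (a = diammonium phosphate, b = product B):
P₂O₅: 0.46·a + 0.14·b = 1.51
N: 0.18·a + 0.29·b = 1.4
Eliminate a: (row1) − 0.46/0.18·(row2) → -0.601111·b = -2.06778, so b = 3.43993.
Back-substitute: a = (1.51 − 0.14·3.43993) / 0.46 = 2.23567.

2.24 kg diammonium phosphate, 3.44 kg product B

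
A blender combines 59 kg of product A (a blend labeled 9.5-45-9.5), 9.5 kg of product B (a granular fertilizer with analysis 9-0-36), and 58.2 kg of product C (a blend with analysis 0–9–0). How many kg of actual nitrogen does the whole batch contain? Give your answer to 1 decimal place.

6.5 kg N

N mass = 9.5%×59 + 9%×9.5 + 0%×58.2 = 6.46 kg.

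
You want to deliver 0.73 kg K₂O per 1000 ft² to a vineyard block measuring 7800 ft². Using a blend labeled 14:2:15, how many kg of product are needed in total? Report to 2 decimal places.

37.96 kg

Product per 1000 ft² = 0.73 / 15% = 4.86667 kg.
Total product = 4.86667 × 7800 / 1000 = 37.96 kg.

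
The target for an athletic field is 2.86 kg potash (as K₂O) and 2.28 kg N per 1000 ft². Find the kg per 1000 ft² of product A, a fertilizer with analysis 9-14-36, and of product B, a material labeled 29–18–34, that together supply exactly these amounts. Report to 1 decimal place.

0.7 kg product A, 7.6 kg product B

With a, b = kg per 1000 ft² of product A and product B:
K₂O: 0.36·a + 0.34·b = 2.86
N: 0.09·a + 0.29·b = 2.28
Solving simultaneously: a = 0.734417, b = 7.63415.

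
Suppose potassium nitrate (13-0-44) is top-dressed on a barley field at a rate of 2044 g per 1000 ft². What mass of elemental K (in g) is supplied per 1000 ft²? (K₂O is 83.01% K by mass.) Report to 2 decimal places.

K₂O per 1000 ft² = 2044 × 44% = 899.36 g.
Elemental K = 899.36 × 0.8301 = 746.559 g per 1000 ft².

746.56 g K per thousand sq ft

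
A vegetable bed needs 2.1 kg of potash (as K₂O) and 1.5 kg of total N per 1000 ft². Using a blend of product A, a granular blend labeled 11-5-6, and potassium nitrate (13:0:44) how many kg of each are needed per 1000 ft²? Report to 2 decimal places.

With a, b = kg per 1000 ft² of product A and potassium nitrate:
K₂O: 0.06·a + 0.44·b = 2.1
N: 0.11·a + 0.13·b = 1.5
From row1: a = (2.1 − 0.44·b) / 0.06.
Into row2: 0.11·(2.1 − 0.44·b)/0.06 + 0.13·b = 1.5 → b = 3.47291, a = 9.53202.

9.53 kg product A, 3.47 kg potassium nitrate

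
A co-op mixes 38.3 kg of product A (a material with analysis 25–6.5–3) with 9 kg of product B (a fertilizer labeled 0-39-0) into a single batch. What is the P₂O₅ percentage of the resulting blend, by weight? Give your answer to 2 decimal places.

Total mass = 38.3 + 9 = 47.3 kg.
P₂O₅ mass = 6.5%×38.3 + 39%×9 = 5.9995 kg.
% P₂O₅ = 5.9995 / 47.3 = 12.6839%.

12.68% P₂O₅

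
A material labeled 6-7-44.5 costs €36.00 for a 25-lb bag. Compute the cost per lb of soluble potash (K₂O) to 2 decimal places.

K₂O in bag = 25 × 44.5% = 11.125 lb.
Cost per lb K₂O = €36.00 / 11.125 = €3.2360.

€3.24 per lb K₂O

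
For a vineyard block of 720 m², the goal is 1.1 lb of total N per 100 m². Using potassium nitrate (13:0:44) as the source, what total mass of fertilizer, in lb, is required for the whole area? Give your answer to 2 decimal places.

60.92 lb

Product per 100 m² = 1.1 / 13% = 8.46154 lb.
Total product = 8.46154 × 720 / 100 = 60.9231 lb.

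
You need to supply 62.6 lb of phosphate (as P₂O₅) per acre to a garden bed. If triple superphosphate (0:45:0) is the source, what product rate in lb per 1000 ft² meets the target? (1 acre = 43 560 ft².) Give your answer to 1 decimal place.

Product per acre = 62.6 / 45% = 139.111 lb.
Convert to per 1000 ft²: 139.111 × 0.0229568 = 3.19355 lb.

3.2 lb of product per thousand sq ft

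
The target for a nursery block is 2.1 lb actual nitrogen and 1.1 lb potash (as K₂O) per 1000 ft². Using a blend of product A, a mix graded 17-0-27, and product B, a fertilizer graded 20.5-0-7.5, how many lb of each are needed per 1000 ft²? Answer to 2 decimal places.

1.60 lb product A, 8.92 lb product B

Per-1000 ft² balance (a = product A, b = product B):
N: 0.17·a + 0.205·b = 2.1
K₂O: 0.27·a + 0.075·b = 1.1
Solving simultaneously: a = 1.59624, b = 8.92019.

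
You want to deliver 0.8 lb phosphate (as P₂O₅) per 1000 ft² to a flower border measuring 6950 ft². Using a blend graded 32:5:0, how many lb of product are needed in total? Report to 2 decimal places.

Product per 1000 ft² = 0.8 / 5% = 16 lb.
Total product = 16 × 6950 / 1000 = 111.2 lb.

111.20 lb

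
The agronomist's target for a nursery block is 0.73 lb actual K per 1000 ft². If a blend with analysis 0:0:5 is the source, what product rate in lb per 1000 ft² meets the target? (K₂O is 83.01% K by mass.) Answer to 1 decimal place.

As K₂O: 0.73 / 0.8301 = 0.879412 lb per 1000 ft².
Product per 1000 ft² = 0.879412 / 5% = 17.5882 lb.

17.6 lb of product per thousand sq ft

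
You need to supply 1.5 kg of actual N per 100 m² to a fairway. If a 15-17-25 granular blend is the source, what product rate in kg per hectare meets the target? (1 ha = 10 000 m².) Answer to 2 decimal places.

Product per 100 m² = 1.5 / 15% = 10 kg.
Convert to per hectare: 10 × 100 = 1000 kg.

1000.00 kg of product per hectare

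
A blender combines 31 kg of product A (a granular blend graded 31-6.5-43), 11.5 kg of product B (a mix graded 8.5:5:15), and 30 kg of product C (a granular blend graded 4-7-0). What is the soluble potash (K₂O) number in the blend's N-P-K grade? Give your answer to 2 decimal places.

Total mass = 31 + 11.5 + 30 = 72.5 kg.
K₂O mass = 43%×31 + 15%×11.5 + 0%×30 = 15.055 kg.
% K₂O = 15.055 / 72.5 = 20.7655%.

20.77% K₂O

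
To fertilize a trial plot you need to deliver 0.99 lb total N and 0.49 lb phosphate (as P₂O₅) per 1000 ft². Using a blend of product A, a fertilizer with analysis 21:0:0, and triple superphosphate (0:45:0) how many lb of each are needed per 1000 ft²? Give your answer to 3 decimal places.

4.714 lb product A, 1.089 lb triple superphosphate

Per-1000 ft² balance (a = product A, b = triple superphosphate):
N: 0.21·a + 0·b = 0.99
P₂O₅: 0·a + 0.45·b = 0.49
Solving simultaneously: a = 4.71429, b = 1.08889.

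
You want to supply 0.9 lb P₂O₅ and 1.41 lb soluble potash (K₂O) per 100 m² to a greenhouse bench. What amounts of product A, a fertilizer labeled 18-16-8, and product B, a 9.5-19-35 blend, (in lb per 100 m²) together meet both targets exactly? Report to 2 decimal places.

With a, b = lb per 100 m² of product A and product B:
P₂O₅: 0.16·a + 0.19·b = 0.9
K₂O: 0.08·a + 0.35·b = 1.41
From row1: a = (0.9 − 0.19·b) / 0.16.
Into row2: 0.08·(0.9 − 0.19·b)/0.16 + 0.35·b = 1.41 → b = 3.76471, a = 1.15441.

1.15 lb product A, 3.76 lb product B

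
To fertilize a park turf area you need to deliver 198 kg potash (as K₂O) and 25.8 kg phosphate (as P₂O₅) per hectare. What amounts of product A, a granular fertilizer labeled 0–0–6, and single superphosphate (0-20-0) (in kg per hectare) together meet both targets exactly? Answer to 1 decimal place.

Let a = kg of product A, b = kg of single superphosphate (per hectare).
K₂O: 0.06·a + 0·b = 198
P₂O₅: 0·a + 0.2·b = 25.8
Solving simultaneously: a = 3300, b = 129.

3300.0 kg product A, 129.0 kg single superphosphate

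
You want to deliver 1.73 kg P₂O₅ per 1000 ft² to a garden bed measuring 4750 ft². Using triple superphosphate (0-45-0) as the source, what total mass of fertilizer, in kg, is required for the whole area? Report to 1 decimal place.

18.3 kg

Product per 1000 ft² = 1.73 / 45% = 3.84444 kg.
Total product = 3.84444 × 4750 / 1000 = 18.2611 kg.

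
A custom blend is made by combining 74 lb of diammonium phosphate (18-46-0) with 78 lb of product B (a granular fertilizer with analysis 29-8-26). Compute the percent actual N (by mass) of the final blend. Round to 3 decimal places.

Total mass = 74 + 78 = 152 lb.
N mass = 18%×74 + 29%×78 = 35.94 lb.
% N = 35.94 / 152 = 23.6447%.

23.645% N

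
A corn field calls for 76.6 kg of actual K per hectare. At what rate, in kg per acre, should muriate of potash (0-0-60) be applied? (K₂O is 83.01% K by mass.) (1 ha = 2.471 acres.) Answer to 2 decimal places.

62.24 kg of product per acre

As K₂O: 76.6 / 0.8301 = 92.278 kg per hectare.
Product per hectare = 92.278 / 60% = 153.797 kg.
Convert to per acre: 153.797 × 0.404694 = 62.2407 kg.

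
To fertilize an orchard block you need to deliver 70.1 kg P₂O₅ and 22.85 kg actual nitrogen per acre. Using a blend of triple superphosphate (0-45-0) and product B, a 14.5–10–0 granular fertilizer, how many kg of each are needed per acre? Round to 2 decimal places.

Let a = kg of triple superphosphate, b = kg of product B (per acre).
P₂O₅: 0.45·a + 0.1·b = 70.1
N: 0·a + 0.145·b = 22.85
Solving simultaneously: a = 120.759, b = 157.586.

120.76 kg triple superphosphate, 157.59 kg product B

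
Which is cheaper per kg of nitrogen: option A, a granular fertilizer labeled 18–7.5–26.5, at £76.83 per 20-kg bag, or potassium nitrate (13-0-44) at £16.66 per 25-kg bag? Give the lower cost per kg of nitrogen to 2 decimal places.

option A: N per bag = 20 × 18% = 3.6 kg; cost = 76.83 / 3.6 = £21.3417/kg N.
potassium nitrate: N per bag = 25 × 13% = 3.25 kg; cost = 16.66 / 3.25 = £5.1262/kg N.
potassium nitrate is cheaper.

£5.13 per kg N (potassium nitrate)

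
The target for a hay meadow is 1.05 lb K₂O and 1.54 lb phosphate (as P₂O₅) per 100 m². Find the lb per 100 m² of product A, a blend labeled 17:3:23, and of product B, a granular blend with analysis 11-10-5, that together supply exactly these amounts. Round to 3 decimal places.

1.302 lb product A, 15.009 lb product B

Per-100 m² balance (a = product A, b = product B):
K₂O: 0.23·a + 0.05·b = 1.05
P₂O₅: 0.03·a + 0.1·b = 1.54
Eliminate a: (row1) − 0.23/0.03·(row2) → -0.716667·b = -10.7567, so b = 15.0093.
Back-substitute: a = (1.05 − 0.05·15.0093) / 0.23 = 1.30233.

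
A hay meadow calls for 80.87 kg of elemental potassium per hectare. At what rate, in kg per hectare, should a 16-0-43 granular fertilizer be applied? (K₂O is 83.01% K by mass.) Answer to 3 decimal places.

226.563 kg of product per hectare

As K₂O: 80.87 / 0.8301 = 97.422 kg per hectare.
Product per hectare = 97.422 / 43% = 226.5628 kg.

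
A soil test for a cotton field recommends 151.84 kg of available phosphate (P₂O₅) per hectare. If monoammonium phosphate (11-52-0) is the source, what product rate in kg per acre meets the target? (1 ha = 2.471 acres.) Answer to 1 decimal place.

Product per hectare = 151.84 / 52% = 292 kg.
Convert to per acre: 292 × 0.404694 = 118.171 kg.

118.2 kg of product per acre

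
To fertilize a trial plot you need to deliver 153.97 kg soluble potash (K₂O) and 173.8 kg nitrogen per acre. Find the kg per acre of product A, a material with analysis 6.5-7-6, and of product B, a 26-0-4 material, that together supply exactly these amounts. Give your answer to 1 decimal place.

2544.6 kg product A, 32.3 kg product B

Per-acre balance (a = product A, b = product B):
K₂O: 0.06·a + 0.04·b = 153.97
N: 0.065·a + 0.26·b = 173.8
Eliminate a: (row1) − 0.06/0.065·(row2) → -0.2·b = -6.46077, so b = 32.3038.
Back-substitute: a = (153.97 − 0.04·32.3038) / 0.06 = 2544.63.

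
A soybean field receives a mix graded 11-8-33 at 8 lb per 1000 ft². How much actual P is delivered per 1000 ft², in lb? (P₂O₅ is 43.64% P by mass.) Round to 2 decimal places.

0.28 lb P per thousand sq ft

P₂O₅ per 1000 ft² = 8 × 8% = 0.64 lb.
Elemental P = 0.64 × 0.4364 = 0.279296 lb per 1000 ft².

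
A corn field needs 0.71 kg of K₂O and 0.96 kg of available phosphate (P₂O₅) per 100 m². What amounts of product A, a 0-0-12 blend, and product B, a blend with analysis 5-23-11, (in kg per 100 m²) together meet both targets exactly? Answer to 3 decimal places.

2.091 kg product A, 4.174 kg product B

Per-100 m² balance (a = product A, b = product B):
K₂O: 0.12·a + 0.11·b = 0.71
P₂O₅: 0·a + 0.23·b = 0.96
Solving simultaneously: a = 2.09058, b = 4.17391.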